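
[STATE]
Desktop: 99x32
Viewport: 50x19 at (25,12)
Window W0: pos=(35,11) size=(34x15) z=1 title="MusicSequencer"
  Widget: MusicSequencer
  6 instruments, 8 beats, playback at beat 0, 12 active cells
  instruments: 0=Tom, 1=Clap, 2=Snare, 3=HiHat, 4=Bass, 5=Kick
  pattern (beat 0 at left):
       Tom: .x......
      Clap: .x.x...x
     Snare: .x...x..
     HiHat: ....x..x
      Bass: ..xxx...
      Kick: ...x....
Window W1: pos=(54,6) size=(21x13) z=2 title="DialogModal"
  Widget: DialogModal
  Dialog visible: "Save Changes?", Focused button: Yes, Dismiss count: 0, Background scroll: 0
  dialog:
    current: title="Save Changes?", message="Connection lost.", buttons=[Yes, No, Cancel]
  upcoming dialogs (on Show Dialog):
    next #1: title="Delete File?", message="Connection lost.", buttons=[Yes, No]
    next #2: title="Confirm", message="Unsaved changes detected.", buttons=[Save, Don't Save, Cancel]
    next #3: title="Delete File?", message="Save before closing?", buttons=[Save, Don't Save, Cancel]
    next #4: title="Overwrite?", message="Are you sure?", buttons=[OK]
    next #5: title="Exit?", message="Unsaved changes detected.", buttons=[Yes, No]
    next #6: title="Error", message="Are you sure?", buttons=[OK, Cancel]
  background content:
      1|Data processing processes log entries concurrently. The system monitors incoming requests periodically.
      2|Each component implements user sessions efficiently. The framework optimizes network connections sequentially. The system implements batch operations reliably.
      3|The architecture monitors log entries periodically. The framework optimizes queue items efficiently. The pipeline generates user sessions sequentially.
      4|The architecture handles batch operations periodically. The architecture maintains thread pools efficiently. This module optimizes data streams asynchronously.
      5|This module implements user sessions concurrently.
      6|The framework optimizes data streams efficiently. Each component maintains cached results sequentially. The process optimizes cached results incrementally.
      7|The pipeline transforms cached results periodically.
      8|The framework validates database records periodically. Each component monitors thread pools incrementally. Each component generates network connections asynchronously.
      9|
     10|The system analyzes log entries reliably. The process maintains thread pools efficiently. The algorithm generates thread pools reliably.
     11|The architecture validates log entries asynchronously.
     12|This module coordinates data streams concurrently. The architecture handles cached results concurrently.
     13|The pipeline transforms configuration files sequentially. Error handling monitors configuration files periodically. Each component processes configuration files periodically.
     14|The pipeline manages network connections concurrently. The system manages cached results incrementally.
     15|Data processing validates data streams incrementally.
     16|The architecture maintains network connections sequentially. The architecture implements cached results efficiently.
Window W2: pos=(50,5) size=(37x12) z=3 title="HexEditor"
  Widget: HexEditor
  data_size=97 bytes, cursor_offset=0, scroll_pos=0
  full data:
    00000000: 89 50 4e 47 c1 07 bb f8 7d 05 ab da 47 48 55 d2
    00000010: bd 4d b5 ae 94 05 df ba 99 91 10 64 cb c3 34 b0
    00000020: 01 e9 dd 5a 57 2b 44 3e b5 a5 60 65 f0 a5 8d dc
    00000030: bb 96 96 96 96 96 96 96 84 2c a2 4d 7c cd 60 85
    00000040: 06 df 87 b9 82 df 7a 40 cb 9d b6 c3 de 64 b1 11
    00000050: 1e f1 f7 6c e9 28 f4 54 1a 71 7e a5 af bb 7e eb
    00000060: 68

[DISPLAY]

          ┃ MusicSequence┃00000040  06 df 87 b9 82
          ┠──────────────┃00000050  1e f1 f7 6c e9
          ┃      ▼1234567┃00000060  68            
          ┃   Tom·█······┃                        
          ┃  Clap·█·█···█┗━━━━━━━━━━━━━━━━━━━━━━━━
          ┃ Snare·█···█··    ┃                   ┃
          ┃ HiHat····█··█    ┗━━━━━━━━━━━━━━━━━━━┛
          ┃  Bass··███···                  ┃      
          ┃  Kick···█····                  ┃      
          ┃                                ┃      
          ┃                                ┃      
          ┃                                ┃      
          ┃                                ┃      
          ┗━━━━━━━━━━━━━━━━━━━━━━━━━━━━━━━━┛      
                                                  
                                                  
                                                  
                                                  
                                                  


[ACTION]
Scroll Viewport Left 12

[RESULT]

                      ┃ MusicSequence┃00000040  06
                      ┠──────────────┃00000050  1e
                      ┃      ▼1234567┃00000060  68
                      ┃   Tom·█······┃            
                      ┃  Clap·█·█···█┗━━━━━━━━━━━━
                      ┃ Snare·█···█··    ┃        
                      ┃ HiHat····█··█    ┗━━━━━━━━
                      ┃  Bass··███···             
                      ┃  Kick···█····             
                      ┃                           
                      ┃                           
                      ┃                           
                      ┃                           
                      ┗━━━━━━━━━━━━━━━━━━━━━━━━━━━
                                                  
                                                  
                                                  
                                                  
                                                  


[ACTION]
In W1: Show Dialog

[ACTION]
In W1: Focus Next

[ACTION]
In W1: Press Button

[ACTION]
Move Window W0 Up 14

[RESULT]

                      ┃              ┃00000040  06
                      ┃              ┃00000050  1e
                      ┗━━━━━━━━━━━━━━┃00000060  68
                                     ┃            
                                     ┗━━━━━━━━━━━━
                                         ┃        
                                         ┗━━━━━━━━
                                                  
                                                  
                                                  
                                                  
                                                  
                                                  
                                                  
                                                  
                                                  
                                                  
                                                  
                                                  


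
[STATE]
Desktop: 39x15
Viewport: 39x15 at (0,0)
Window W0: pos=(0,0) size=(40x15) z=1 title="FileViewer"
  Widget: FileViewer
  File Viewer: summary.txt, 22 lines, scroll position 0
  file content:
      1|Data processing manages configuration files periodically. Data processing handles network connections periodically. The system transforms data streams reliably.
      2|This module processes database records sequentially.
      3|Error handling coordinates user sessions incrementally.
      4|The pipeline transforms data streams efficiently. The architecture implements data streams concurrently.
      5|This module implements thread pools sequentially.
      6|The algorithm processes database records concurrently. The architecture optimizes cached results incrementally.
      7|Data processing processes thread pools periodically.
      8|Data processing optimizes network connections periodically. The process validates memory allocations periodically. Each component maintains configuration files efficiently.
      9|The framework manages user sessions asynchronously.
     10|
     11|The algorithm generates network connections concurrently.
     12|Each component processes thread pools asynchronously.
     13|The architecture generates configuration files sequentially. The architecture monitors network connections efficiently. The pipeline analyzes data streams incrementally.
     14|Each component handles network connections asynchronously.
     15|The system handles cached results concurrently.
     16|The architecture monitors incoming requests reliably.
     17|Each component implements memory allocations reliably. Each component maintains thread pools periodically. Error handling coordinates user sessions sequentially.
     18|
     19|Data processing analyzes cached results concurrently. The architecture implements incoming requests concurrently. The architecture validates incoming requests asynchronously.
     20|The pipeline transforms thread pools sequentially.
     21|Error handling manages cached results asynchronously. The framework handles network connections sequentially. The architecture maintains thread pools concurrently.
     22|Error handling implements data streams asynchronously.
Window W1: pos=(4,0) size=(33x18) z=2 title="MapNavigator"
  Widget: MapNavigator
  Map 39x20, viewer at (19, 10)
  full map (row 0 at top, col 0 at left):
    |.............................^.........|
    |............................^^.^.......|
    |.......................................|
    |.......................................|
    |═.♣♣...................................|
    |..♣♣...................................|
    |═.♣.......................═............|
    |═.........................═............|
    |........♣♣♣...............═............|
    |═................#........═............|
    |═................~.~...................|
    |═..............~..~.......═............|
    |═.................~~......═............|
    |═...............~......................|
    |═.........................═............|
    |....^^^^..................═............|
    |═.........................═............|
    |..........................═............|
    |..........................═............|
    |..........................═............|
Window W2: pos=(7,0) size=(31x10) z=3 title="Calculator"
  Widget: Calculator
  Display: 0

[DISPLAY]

┏━━━┏━━┏━━━━━━━━━━━━━━━━━━━━━━━━━━━━━┓━
┃ Fi┃ M┃ Calculator                  ┃ 
┠───┠──┠─────────────────────────────┨─
┃Dat┃..┃                            0┃▲
┃Thi┃..┃┌───┬───┬───┬───┐            ┃█
┃Err┃..┃│ 7 │ 8 │ 9 │ ÷ │            ┃░
┃The┃..┃├───┼───┼───┼───┤            ┃░
┃Thi┃..┃│ 4 │ 5 │ 6 │ × │            ┃░
┃The┃..┃└───┴───┴───┴───┘            ┃░
┃Dat┃..┗━━━━━━━━━━━━━━━━━━━━━━━━━━━━━┛░
┃Dat┃.............~.@...............┃n░
┃The┃...........~..~.......═........┃a░
┃   ┃..............~~......═........┃ ░
┃The┃............~..................┃e▼
┗━━━┃......................═........┃━━


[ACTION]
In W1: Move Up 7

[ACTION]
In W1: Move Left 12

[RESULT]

┏━━━┏━━┏━━━━━━━━━━━━━━━━━━━━━━━━━━━━━┓━
┃ Fi┃ M┃ Calculator                  ┃ 
┠───┠──┠─────────────────────────────┨─
┃Dat┃  ┃                            0┃▲
┃Thi┃  ┃┌───┬───┬───┬───┐            ┃█
┃Err┃  ┃│ 7 │ 8 │ 9 │ ÷ │            ┃░
┃The┃  ┃├───┼───┼───┼───┤            ┃░
┃Thi┃  ┃│ 4 │ 5 │ 6 │ × │            ┃░
┃The┃  ┃└───┴───┴───┴───┘            ┃░
┃Dat┃  ┗━━━━━━━━━━━━━━━━━━━━━━━━━━━━━┛░
┃Dat┃        .......@...............┃n░
┃The┃        ═.♣♣...................┃a░
┃   ┃        ..♣♣...................┃ ░
┃The┃        ═.♣....................┃e▼
┗━━━┃        ═......................┃━━


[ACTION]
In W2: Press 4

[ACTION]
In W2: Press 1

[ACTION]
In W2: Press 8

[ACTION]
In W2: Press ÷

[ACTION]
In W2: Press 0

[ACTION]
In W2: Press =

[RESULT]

┏━━━┏━━┏━━━━━━━━━━━━━━━━━━━━━━━━━━━━━┓━
┃ Fi┃ M┃ Calculator                  ┃ 
┠───┠──┠─────────────────────────────┨─
┃Dat┃  ┃                        Error┃▲
┃Thi┃  ┃┌───┬───┬───┬───┐            ┃█
┃Err┃  ┃│ 7 │ 8 │ 9 │ ÷ │            ┃░
┃The┃  ┃├───┼───┼───┼───┤            ┃░
┃Thi┃  ┃│ 4 │ 5 │ 6 │ × │            ┃░
┃The┃  ┃└───┴───┴───┴───┘            ┃░
┃Dat┃  ┗━━━━━━━━━━━━━━━━━━━━━━━━━━━━━┛░
┃Dat┃        .......@...............┃n░
┃The┃        ═.♣♣...................┃a░
┃   ┃        ..♣♣...................┃ ░
┃The┃        ═.♣....................┃e▼
┗━━━┃        ═......................┃━━


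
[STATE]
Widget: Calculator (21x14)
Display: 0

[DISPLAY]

                    0
┌───┬───┬───┬───┐    
│ 7 │ 8 │ 9 │ ÷ │    
├───┼───┼───┼───┤    
│ 4 │ 5 │ 6 │ × │    
├───┼───┼───┼───┤    
│ 1 │ 2 │ 3 │ - │    
├───┼───┼───┼───┤    
│ 0 │ . │ = │ + │    
├───┼───┼───┼───┤    
│ C │ MC│ MR│ M+│    
└───┴───┴───┴───┘    
                     
                     


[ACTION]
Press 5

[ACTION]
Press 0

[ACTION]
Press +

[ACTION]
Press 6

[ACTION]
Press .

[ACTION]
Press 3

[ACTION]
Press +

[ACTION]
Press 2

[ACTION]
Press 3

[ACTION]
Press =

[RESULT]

                 79.3
┌───┬───┬───┬───┐    
│ 7 │ 8 │ 9 │ ÷ │    
├───┼───┼───┼───┤    
│ 4 │ 5 │ 6 │ × │    
├───┼───┼───┼───┤    
│ 1 │ 2 │ 3 │ - │    
├───┼───┼───┼───┤    
│ 0 │ . │ = │ + │    
├───┼───┼───┼───┤    
│ C │ MC│ MR│ M+│    
└───┴───┴───┴───┘    
                     
                     


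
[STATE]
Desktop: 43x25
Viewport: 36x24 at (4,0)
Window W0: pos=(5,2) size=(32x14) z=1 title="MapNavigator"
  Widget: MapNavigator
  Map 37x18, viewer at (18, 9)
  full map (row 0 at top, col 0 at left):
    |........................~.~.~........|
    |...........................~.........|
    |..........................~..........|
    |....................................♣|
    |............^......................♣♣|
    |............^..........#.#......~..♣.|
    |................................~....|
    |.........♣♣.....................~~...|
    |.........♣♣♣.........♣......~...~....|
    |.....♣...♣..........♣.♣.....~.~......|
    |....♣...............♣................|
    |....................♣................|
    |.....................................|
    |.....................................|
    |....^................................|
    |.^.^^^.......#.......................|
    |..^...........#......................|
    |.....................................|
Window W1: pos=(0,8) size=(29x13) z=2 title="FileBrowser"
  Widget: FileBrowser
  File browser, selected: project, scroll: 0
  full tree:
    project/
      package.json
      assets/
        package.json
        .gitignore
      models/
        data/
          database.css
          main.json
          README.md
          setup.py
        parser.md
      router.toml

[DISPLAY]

                                    
                                    
 ┏━━━━━━━━━━━━━━━━━━━━━━━━━━━━━━┓   
 ┃ MapNavigator                 ┃   
 ┠──────────────────────────────┨   
 ┃.........^....................┃   
 ┃.........^..........#.#......~┃   
 ┃.............................~┃   
━━━━━━━━━━━━━━━━━━━━━━━━┓......~┃   
leBrowser               ┃..~...~┃   
────────────────────────┨..~.~..┃   
-] project/             ┃.......┃   
 package.json           ┃.......┃   
 [+] assets/            ┃.......┃   
 [+] models/            ┃.......┃   
 router.toml            ┃━━━━━━━┛   
                        ┃           
                        ┃           
                        ┃           
                        ┃           
━━━━━━━━━━━━━━━━━━━━━━━━┛           
                                    
                                    
                                    


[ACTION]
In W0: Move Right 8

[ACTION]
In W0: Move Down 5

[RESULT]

                                    
                                    
 ┏━━━━━━━━━━━━━━━━━━━━━━━━━━━━━━┓   
 ┃ MapNavigator                 ┃   
 ┠──────────────────────────────┨   
 ┃.........♣.♣.....~.~......    ┃   
 ┃.........♣................    ┃   
 ┃.........♣................    ┃   
━━━━━━━━━━━━━━━━━━━━━━━━┓...    ┃   
leBrowser               ┃...    ┃   
────────────────────────┨...    ┃   
-] project/             ┃...    ┃   
 package.json           ┃...    ┃   
 [+] assets/            ┃...    ┃   
 [+] models/            ┃       ┃   
 router.toml            ┃━━━━━━━┛   
                        ┃           
                        ┃           
                        ┃           
                        ┃           
━━━━━━━━━━━━━━━━━━━━━━━━┛           
                                    
                                    
                                    


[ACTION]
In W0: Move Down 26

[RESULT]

                                    
                                    
 ┏━━━━━━━━━━━━━━━━━━━━━━━━━━━━━━┓   
 ┃ MapNavigator                 ┃   
 ┠──────────────────────────────┨   
 ┃..........................    ┃   
 ┃..........................    ┃   
 ┃..........................    ┃   
━━━━━━━━━━━━━━━━━━━━━━━━┓...    ┃   
leBrowser               ┃...    ┃   
────────────────────────┨...    ┃   
-] project/             ┃       ┃   
 package.json           ┃       ┃   
 [+] assets/            ┃       ┃   
 [+] models/            ┃       ┃   
 router.toml            ┃━━━━━━━┛   
                        ┃           
                        ┃           
                        ┃           
                        ┃           
━━━━━━━━━━━━━━━━━━━━━━━━┛           
                                    
                                    
                                    


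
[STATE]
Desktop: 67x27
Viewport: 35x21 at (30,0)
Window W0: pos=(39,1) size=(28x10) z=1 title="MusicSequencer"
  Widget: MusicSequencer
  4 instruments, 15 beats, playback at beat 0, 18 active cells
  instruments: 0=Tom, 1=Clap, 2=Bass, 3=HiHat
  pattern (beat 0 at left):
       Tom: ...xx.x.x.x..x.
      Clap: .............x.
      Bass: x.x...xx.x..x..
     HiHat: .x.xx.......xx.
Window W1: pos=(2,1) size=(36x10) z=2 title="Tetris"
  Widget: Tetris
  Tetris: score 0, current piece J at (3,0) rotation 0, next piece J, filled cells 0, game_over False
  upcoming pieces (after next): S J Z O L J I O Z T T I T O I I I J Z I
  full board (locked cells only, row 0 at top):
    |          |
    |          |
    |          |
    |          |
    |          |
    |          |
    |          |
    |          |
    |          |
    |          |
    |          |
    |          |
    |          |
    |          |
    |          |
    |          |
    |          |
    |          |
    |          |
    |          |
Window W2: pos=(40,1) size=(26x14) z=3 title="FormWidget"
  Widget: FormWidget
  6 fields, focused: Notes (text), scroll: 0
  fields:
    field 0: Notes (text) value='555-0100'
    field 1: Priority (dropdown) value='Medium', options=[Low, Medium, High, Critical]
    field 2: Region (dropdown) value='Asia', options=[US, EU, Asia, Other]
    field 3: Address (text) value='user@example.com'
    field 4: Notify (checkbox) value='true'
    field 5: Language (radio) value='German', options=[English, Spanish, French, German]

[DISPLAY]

                                   
━━━━━━━┓ ┏┏━━━━━━━━━━━━━━━━━━━━━━━━
       ┃ ┃┃ FormWidget             
───────┨ ┠┠────────────────────────
       ┃ ┃┃> Notes:      [555-0100]
       ┃ ┃┃  Priority:   [Medium ▼]
       ┃ ┃┃  Region:     [Asia   ▼]
       ┃ ┃┃  Address:    [user@exa]
       ┃ ┃┃  Notify:     [x]       
       ┃ ┃┃  Language:   ( ) Englis
━━━━━━━┛ ┗┃                        
          ┃                        
          ┃                        
          ┃                        
          ┗━━━━━━━━━━━━━━━━━━━━━━━━
                                   
                                   
                                   
                                   
                                   
                                   


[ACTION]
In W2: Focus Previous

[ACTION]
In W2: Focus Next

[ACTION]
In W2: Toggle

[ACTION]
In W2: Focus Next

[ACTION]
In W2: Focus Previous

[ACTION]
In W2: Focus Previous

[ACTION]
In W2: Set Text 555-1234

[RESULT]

                                   
━━━━━━━┓ ┏┏━━━━━━━━━━━━━━━━━━━━━━━━
       ┃ ┃┃ FormWidget             
───────┨ ┠┠────────────────────────
       ┃ ┃┃  Notes:      [555-0100]
       ┃ ┃┃  Priority:   [Medium ▼]
       ┃ ┃┃  Region:     [Asia   ▼]
       ┃ ┃┃  Address:    [user@exa]
       ┃ ┃┃  Notify:     [x]       
       ┃ ┃┃> Language:   ( ) Englis
━━━━━━━┛ ┗┃                        
          ┃                        
          ┃                        
          ┃                        
          ┗━━━━━━━━━━━━━━━━━━━━━━━━
                                   
                                   
                                   
                                   
                                   
                                   


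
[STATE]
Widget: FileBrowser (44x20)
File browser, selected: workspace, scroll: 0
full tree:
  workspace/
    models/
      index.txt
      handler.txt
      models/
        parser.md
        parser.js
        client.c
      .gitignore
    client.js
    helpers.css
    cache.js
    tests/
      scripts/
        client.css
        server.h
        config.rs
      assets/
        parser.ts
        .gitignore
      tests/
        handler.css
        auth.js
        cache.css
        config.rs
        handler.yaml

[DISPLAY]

> [-] workspace/                            
    [+] models/                             
    client.js                               
    helpers.css                             
    cache.js                                
    [+] tests/                              
                                            
                                            
                                            
                                            
                                            
                                            
                                            
                                            
                                            
                                            
                                            
                                            
                                            
                                            


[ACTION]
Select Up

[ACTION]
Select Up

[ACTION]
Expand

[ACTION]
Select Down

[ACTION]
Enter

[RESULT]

  [-] workspace/                            
  > [-] models/                             
      index.txt                             
      handler.txt                           
      [+] models/                           
      .gitignore                            
    client.js                               
    helpers.css                             
    cache.js                                
    [+] tests/                              
                                            
                                            
                                            
                                            
                                            
                                            
                                            
                                            
                                            
                                            


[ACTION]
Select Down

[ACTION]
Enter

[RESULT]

  [-] workspace/                            
    [-] models/                             
    > index.txt                             
      handler.txt                           
      [+] models/                           
      .gitignore                            
    client.js                               
    helpers.css                             
    cache.js                                
    [+] tests/                              
                                            
                                            
                                            
                                            
                                            
                                            
                                            
                                            
                                            
                                            


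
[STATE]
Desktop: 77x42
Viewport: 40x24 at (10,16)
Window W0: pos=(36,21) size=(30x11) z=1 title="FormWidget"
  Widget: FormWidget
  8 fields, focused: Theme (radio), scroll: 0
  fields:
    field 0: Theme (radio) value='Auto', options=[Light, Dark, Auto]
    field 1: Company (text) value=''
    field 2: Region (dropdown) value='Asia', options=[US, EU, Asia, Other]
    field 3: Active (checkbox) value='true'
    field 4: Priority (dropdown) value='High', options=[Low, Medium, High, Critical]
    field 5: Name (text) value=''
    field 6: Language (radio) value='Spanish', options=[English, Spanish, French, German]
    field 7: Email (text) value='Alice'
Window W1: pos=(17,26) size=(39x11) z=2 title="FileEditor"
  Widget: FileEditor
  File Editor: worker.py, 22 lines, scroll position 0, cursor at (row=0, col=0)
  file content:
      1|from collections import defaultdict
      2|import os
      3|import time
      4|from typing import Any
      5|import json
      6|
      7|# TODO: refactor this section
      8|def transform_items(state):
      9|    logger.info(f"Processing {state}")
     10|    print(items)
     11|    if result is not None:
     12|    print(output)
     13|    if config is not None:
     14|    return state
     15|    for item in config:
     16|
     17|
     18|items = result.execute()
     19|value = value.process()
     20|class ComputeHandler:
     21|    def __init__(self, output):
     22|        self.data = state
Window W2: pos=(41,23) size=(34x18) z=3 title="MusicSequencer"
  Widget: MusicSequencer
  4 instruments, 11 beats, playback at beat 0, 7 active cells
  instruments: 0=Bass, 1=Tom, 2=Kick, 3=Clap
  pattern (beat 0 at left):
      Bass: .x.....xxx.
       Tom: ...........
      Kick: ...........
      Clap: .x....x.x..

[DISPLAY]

                                        
                                        
                                        
                                        
                                        
                          ┏━━━━━━━━━━━━━
                          ┃ FormWidget  
                          ┠────┏━━━━━━━━
                          ┃> Th┃ MusicSe
                          ┃  Co┠────────
       ┏━━━━━━━━━━━━━━━━━━━━━━━┃     ▼12
       ┃ FileEditor            ┃ Bass·█·
       ┠───────────────────────┃  Tom···
       ┃█rom collections import┃ Kick···
       ┃import os              ┃ Clap·█·
       ┃import time            ┃        
       ┃from typing import Any ┃        
       ┃import json            ┃        
       ┃                       ┃        
       ┃# TODO: refactor this s┃        
       ┗━━━━━━━━━━━━━━━━━━━━━━━┃        
                               ┃        
                               ┃        
                               ┃        


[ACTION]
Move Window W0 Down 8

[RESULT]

                                        
                                        
                                        
                                        
                                        
                                        
                                        
                               ┏━━━━━━━━
                               ┃ MusicSe
                               ┠────────
       ┏━━━━━━━━━━━━━━━━━━━━━━━┃     ▼12
       ┃ FileEditor            ┃ Bass·█·
       ┠───────────────────────┃  Tom···
       ┃█rom collections import┃ Kick···
       ┃import os              ┃ Clap·█·
       ┃import time            ┃        
       ┃from typing import Any ┃        
       ┃import json            ┃        
       ┃                       ┃        
       ┃# TODO: refactor this s┃        
       ┗━━━━━━━━━━━━━━━━━━━━━━━┃        
                          ┃  Na┃        
                          ┃  La┃        
                          ┗━━━━┃        


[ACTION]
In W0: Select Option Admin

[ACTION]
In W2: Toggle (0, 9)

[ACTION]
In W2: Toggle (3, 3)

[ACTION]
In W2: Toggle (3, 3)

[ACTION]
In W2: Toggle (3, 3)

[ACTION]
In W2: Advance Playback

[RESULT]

                                        
                                        
                                        
                                        
                                        
                                        
                                        
                               ┏━━━━━━━━
                               ┃ MusicSe
                               ┠────────
       ┏━━━━━━━━━━━━━━━━━━━━━━━┃     0▼2
       ┃ FileEditor            ┃ Bass·█·
       ┠───────────────────────┃  Tom···
       ┃█rom collections import┃ Kick···
       ┃import os              ┃ Clap·█·
       ┃import time            ┃        
       ┃from typing import Any ┃        
       ┃import json            ┃        
       ┃                       ┃        
       ┃# TODO: refactor this s┃        
       ┗━━━━━━━━━━━━━━━━━━━━━━━┃        
                          ┃  Na┃        
                          ┃  La┃        
                          ┗━━━━┃        


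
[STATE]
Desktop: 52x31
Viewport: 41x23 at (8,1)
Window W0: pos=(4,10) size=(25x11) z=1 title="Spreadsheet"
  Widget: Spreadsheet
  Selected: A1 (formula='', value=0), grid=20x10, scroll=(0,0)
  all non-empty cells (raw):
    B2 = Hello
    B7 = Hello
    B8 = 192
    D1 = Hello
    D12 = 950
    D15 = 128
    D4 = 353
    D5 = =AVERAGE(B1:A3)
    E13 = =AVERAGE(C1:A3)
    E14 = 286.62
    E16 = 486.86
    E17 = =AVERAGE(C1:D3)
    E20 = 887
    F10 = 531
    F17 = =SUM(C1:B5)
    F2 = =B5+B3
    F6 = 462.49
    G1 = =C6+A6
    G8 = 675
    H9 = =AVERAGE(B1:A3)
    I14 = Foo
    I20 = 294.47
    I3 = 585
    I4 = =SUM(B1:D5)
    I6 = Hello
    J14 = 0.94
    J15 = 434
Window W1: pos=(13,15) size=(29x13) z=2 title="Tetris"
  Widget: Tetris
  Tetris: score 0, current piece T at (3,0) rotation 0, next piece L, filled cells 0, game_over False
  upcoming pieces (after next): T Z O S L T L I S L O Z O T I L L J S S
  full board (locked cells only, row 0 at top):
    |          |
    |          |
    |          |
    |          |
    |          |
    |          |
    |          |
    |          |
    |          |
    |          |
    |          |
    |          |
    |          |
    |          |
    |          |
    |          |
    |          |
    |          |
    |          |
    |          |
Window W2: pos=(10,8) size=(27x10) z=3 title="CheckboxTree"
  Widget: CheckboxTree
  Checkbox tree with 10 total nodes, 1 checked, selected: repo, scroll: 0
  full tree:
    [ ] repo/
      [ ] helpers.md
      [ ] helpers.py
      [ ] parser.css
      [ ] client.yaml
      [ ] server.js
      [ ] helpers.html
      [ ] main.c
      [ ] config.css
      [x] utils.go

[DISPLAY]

                                         
                                         
                                         
                                         
                                         
                                         
                                         
  ┏━━━━━━━━━━━━━━━━━━━━━━━━━┓            
  ┃ CheckboxTree            ┃            
━━┠─────────────────────────┨            
re┃>[-] repo/               ┃            
──┃   [ ] helpers.md        ┃            
  ┃   [ ] helpers.py        ┃            
  ┃   [ ] parser.css        ┃            
--┃   [ ] client.yaml       ┃━━━━┓       
  ┃   [ ] server.js         ┃    ┃       
  ┗━━━━━━━━━━━━━━━━━━━━━━━━━┛────┨       
     ┃          │Next:           ┃       
     ┃          │  ▒             ┃       
━━━━━┃          │▒▒▒             ┃       
     ┃          │                ┃       
     ┃          │                ┃       
     ┃          │                ┃       


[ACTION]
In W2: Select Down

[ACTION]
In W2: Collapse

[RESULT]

                                         
                                         
                                         
                                         
                                         
                                         
                                         
  ┏━━━━━━━━━━━━━━━━━━━━━━━━━┓            
  ┃ CheckboxTree            ┃            
━━┠─────────────────────────┨            
re┃ [-] repo/               ┃            
──┃>  [ ] helpers.md        ┃            
  ┃   [ ] helpers.py        ┃            
  ┃   [ ] parser.css        ┃            
--┃   [ ] client.yaml       ┃━━━━┓       
  ┃   [ ] server.js         ┃    ┃       
  ┗━━━━━━━━━━━━━━━━━━━━━━━━━┛────┨       
     ┃          │Next:           ┃       
     ┃          │  ▒             ┃       
━━━━━┃          │▒▒▒             ┃       
     ┃          │                ┃       
     ┃          │                ┃       
     ┃          │                ┃       


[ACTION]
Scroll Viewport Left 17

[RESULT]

                                         
                                         
                                         
                                         
                                         
                                         
                                         
          ┏━━━━━━━━━━━━━━━━━━━━━━━━━┓    
          ┃ CheckboxTree            ┃    
    ┏━━━━━┠─────────────────────────┨    
    ┃ Spre┃ [-] repo/               ┃    
    ┠─────┃>  [ ] helpers.md        ┃    
    ┃A1:  ┃   [ ] helpers.py        ┃    
    ┃     ┃   [ ] parser.css        ┃    
    ┃-----┃   [ ] client.yaml       ┃━━━━
    ┃  1  ┃   [ ] server.js         ┃    
    ┃  2  ┗━━━━━━━━━━━━━━━━━━━━━━━━━┛────
    ┃  3     ┃          │Next:           
    ┃  4     ┃          │  ▒             
    ┗━━━━━━━━┃          │▒▒▒             
             ┃          │                
             ┃          │                
             ┃          │                


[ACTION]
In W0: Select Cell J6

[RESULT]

                                         
                                         
                                         
                                         
                                         
                                         
                                         
          ┏━━━━━━━━━━━━━━━━━━━━━━━━━┓    
          ┃ CheckboxTree            ┃    
    ┏━━━━━┠─────────────────────────┨    
    ┃ Spre┃ [-] repo/               ┃    
    ┠─────┃>  [ ] helpers.md        ┃    
    ┃J6:  ┃   [ ] helpers.py        ┃    
    ┃     ┃   [ ] parser.css        ┃    
    ┃-----┃   [ ] client.yaml       ┃━━━━
    ┃  1  ┃   [ ] server.js         ┃    
    ┃  2  ┗━━━━━━━━━━━━━━━━━━━━━━━━━┛────
    ┃  3     ┃          │Next:           
    ┃  4     ┃          │  ▒             
    ┗━━━━━━━━┃          │▒▒▒             
             ┃          │                
             ┃          │                
             ┃          │                


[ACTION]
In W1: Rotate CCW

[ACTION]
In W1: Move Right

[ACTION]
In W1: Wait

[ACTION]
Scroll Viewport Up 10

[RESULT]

                                         
                                         
                                         
                                         
                                         
                                         
                                         
                                         
          ┏━━━━━━━━━━━━━━━━━━━━━━━━━┓    
          ┃ CheckboxTree            ┃    
    ┏━━━━━┠─────────────────────────┨    
    ┃ Spre┃ [-] repo/               ┃    
    ┠─────┃>  [ ] helpers.md        ┃    
    ┃J6:  ┃   [ ] helpers.py        ┃    
    ┃     ┃   [ ] parser.css        ┃    
    ┃-----┃   [ ] client.yaml       ┃━━━━
    ┃  1  ┃   [ ] server.js         ┃    
    ┃  2  ┗━━━━━━━━━━━━━━━━━━━━━━━━━┛────
    ┃  3     ┃          │Next:           
    ┃  4     ┃          │  ▒             
    ┗━━━━━━━━┃          │▒▒▒             
             ┃          │                
             ┃          │                
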